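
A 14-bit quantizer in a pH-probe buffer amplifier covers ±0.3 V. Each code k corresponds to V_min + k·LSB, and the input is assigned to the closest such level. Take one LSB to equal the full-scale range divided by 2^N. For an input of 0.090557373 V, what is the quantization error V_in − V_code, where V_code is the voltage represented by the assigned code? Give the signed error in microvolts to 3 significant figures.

−6.59 µV

Range = 0.3 − (-0.3) = 0.6 V. LSB = 0.6 V / 2^14 ≈ 36.62 µV.
(0.090557373 − (-0.3)) / LSB = 0.390557373 × 16384/0.6 = 10664.8200. Nearest integer: k = 10665.
V_code = -0.3 + (10665/16384) × 0.6 = 0.090563964844 V.
V_in − V_code = 0.090557373 − (0.090563964844) = −6.59 µV.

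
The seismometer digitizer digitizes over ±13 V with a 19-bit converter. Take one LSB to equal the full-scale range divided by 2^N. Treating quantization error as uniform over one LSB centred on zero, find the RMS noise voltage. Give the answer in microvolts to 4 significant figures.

14.32 µV

Range = 13 − (-13) = 26 V.
LSB = 26 V / 2^19 = 49.5911 µV.
σ_q = LSB/√12 = 49.5911 µV/3.4641 = 14.32 µV.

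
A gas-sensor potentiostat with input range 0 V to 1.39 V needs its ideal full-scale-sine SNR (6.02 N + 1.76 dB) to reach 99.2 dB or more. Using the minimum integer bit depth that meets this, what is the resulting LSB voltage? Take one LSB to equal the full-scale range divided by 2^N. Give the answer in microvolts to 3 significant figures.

V_FS = 1.39 V.
N ≥ (99.2 − 1.76)/6.02 = 16.186 → N_min = 17.
One LSB is 1.39 V / 131072 = 10.6 µV.

10.6 µV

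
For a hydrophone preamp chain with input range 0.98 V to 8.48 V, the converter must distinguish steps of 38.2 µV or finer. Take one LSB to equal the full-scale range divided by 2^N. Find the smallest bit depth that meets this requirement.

18 bits

Full-scale range = 8.48 V − (0.98 V) = 7.5 V.
7.5 V / 38.2 µV = 196300. Since 2^17 = 131072 and 2^18 = 262144, N = 18.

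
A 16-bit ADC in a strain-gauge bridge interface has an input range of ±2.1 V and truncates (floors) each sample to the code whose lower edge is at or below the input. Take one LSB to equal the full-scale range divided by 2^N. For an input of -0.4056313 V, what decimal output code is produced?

26438

Range = 2.1 − (-2.1) = 4.2 V. LSB = 4.2 V / 2^16 ≈ 64.09 µV.
V_in − V_min = -0.4056313 − (-2.1) = 1.6943687 V.
Divide by LSB: 1.6943687 × 65536/4.2 = 26438.6065.
Truncating gives code 26438.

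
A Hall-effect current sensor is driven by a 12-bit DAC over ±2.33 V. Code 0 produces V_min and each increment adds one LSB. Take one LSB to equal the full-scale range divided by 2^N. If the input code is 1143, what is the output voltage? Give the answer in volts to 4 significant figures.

-1.030 V

Full-scale range = 2.33 V − (-2.33 V) = 4.66 V. LSB = 4.66 V / 2^12.
V_out = -2.33 + 1143 × (4.66/4096) V
      = -2.33 + 1.30039 = -1.02961 V.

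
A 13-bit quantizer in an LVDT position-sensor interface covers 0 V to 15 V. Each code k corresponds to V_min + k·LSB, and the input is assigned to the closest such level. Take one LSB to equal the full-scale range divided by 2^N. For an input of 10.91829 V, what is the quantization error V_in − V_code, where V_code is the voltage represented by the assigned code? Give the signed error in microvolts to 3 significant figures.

Range is 15 V. LSB = 15 V / 2^13 ≈ 1.831 mV.
(10.91829 − (0)) / LSB = 10.91829 × 8192/15 = 5962.8421. Nearest integer: k = 5963.
V_code = 0 + (5963/8192) × 15 = 10.91857910 V.
e = 10.91829 − (10.91857910) = −289 µV.

−289 µV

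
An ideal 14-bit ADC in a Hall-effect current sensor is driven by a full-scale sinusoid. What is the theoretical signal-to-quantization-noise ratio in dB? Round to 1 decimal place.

For an ideal N-bit converter with full-scale sine input, SNR = 6.02 N + 1.76 dB. SNR = 6.02 × 14 + 1.76 = 84.28 + 1.76 = 86.04 dB.

86.0 dB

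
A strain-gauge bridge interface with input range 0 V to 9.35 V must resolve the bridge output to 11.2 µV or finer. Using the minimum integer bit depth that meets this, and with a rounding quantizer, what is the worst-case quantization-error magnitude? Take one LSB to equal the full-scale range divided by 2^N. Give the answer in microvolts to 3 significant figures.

V_FS = 9.35 V.
Levels needed ≥ 9.35/11.2 µV = 834800. 2^20 = 1048576 suffices, so N_min = 20.
Step size = 9.35/1048576 V = 8.9169 µV.
Half an LSB is 4.46 µV.

4.46 µV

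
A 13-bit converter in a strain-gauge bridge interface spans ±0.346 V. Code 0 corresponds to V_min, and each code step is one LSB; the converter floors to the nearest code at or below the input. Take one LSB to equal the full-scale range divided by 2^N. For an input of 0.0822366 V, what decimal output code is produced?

5069

The full-scale span is 0.346 − (-0.346) = 0.692 V. LSB = 0.692 V / 2^13 ≈ 84.47 µV.
V_in − V_min = 0.0822366 − (-0.346) = 0.4282366 V.
Divide by LSB: 0.4282366 × 8192/0.692 = 5069.5292.
Truncating gives code 5069.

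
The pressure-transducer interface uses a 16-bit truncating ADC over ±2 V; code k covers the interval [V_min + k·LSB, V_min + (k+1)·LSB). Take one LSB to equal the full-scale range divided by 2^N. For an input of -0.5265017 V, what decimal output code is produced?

Span: 2 V − (-2 V) = 4 V. LSB = 4 V / 2^16 ≈ 61.04 µV.
V_in − V_min = -0.5265017 − (-2) = 1.4734983 V.
Divide by LSB: 1.4734983 × 65536/4 = 24141.7961.
Truncating gives code 24141.

24141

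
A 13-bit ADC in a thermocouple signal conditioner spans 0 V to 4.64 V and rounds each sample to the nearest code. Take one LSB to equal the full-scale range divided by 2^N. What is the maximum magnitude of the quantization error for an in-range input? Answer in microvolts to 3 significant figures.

Span = 4.64 V.
One LSB is 4.64 V / 8192 = 0.56641 mV.
A rounding quantizer has |error| ≤ LSB/2 = 283 µV.

283 µV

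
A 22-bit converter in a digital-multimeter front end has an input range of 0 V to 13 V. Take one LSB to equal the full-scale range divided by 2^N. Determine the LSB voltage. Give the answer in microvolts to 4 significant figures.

Full-scale range = 13 V.
Number of codes = 2^22 = 4194304.
One LSB is 13 V / 4194304 = 3.099 µV.

3.099 µV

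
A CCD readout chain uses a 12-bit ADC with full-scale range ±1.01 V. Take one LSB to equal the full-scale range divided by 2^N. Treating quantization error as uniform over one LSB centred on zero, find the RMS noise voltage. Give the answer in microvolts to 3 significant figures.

142 µV

Span: 1.01 V − (-1.01 V) = 2.02 V.
LSB = 2.02 V ÷ 2^12 = 2.02/4096 V = 493.16 µV.
For a uniform distribution on [−LSB/2, +LSB/2], V_rms = LSB/√12 = 493.16 µV/3.4641 = 142 µV.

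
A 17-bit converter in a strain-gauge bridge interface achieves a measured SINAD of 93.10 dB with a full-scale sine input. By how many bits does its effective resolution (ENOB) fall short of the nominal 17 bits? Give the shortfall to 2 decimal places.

1.83 bits

Effective bits = (93.10 − 1.76)/6.02 = 15.1728.
17 − 15.1728 = 1.83 bits below nominal.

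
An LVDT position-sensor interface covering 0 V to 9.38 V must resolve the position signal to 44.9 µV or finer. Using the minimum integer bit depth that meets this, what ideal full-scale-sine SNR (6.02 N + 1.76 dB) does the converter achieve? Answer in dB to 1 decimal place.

110.1 dB

Range is 9.38 V.
Required number of levels: 9.38/44.9 µV = 208910; smallest N with 2^N ≥ that is 18.
Ideal SNR at N = 18: 6.02·18 + 1.76 = 110.1 dB.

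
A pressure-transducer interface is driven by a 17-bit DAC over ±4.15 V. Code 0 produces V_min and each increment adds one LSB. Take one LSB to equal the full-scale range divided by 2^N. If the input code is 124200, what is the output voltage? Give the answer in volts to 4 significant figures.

Range = 4.15 − (-4.15) = 8.3 V. LSB = 8.3 V / 2^17.
V_out = V_min + code × LSB = -4.15 V + 124200 × 8.3 V / 131072
      = -4.15 V + 7.86484 V = 3.71484 V.

3.715 V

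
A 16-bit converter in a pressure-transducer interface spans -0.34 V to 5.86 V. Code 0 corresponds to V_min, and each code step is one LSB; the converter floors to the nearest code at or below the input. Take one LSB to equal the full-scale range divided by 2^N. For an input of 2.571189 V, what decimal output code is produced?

Span: 5.86 V − (-0.34 V) = 6.2 V. LSB = 6.2 V / 2^16 ≈ 94.60 µV.
(V_in − V_min) × 2^16/range = (2.571189 − (-0.34)) × 65536/6.2 = 30772.207.
Floor → code = 30772.

30772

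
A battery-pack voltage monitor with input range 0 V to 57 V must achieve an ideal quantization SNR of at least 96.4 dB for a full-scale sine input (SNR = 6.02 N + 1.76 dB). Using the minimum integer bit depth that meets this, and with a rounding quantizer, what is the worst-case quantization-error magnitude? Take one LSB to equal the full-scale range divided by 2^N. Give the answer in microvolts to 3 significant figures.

Range is 57 V.
6.02 N + 1.76 ≥ 96.4 gives N ≥ 15.721, so the minimum integer is 16.
LSB = 57 V ÷ 2^16 = 57/65536 V = 0.86975 mV.
Half an LSB is 435 µV.

435 µV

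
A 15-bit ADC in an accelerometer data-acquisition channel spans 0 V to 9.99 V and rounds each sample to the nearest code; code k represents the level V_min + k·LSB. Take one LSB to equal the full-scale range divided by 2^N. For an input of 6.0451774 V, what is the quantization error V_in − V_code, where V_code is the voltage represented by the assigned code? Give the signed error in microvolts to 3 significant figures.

V_FS = 9.99 V. LSB = 9.99 V / 2^15 ≈ 304.9 µV.
(V_in − V_min)/LSB = (6.0451774 − (0)) × 32768/9.99 = 19828.6660 → nearest code k = 19829.
Reconstructed level: 0 + 19829 × 9.99/32768 V = 6.0452792358 V.
e = 6.0451774 − (6.0452792358) = −102 µV.

−102 µV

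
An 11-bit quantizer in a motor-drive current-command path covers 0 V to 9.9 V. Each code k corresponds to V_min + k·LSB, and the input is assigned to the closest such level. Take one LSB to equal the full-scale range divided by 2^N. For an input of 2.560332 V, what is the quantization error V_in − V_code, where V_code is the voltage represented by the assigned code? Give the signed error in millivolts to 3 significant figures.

−1.68 mV

V_FS = 9.9 V. LSB = 9.9 V / 2^11 ≈ 4.834 mV.
Position in LSBs: (2.560332 − (0)) × 2048/9.9 = 529.6525; rounding gives k = 530.
V_code = 0 + (530/2048) × 9.9 = 2.562011719 V.
Error = V_in − V_code = 2.560332 − (2.562011719) = −1.68 mV.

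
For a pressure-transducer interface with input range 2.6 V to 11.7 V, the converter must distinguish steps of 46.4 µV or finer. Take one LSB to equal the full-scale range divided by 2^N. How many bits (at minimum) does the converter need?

18 bits

The full-scale span is 11.7 − (2.6) = 9.1 V.
Required number of levels: 9.1/46.4 µV = 196120; smallest N with 2^N ≥ that is 18.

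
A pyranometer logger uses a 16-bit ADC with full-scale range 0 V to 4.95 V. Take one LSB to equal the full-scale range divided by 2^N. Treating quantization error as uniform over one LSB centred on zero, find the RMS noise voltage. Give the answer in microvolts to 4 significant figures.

Span = 4.95 V.
Step size = 4.95/65536 V = 75.5310 µV.
RMS of a uniform error over width LSB is LSB/√12 = 21.80 µV.

21.80 µV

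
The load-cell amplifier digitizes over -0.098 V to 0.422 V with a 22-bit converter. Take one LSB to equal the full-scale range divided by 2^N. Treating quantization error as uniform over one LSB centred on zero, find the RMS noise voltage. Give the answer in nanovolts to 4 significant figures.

Span: 0.422 V − (-0.098 V) = 0.52 V.
LSB = 0.52 V ÷ 2^22 = 0.52/4194304 V = 123.978 nV.
For a uniform distribution on [−LSB/2, +LSB/2], V_rms = LSB/√12 = 123.978 nV/3.4641 = 35.79 nV.

35.79 nV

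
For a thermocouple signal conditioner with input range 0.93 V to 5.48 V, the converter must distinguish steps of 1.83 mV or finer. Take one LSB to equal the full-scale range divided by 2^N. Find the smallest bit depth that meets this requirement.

12 bits

Full-scale range = 5.48 V − (0.93 V) = 4.55 V.
4.55 V / 1.83 mV = 2486. Since 2^11 = 2048 and 2^12 = 4096, N = 12.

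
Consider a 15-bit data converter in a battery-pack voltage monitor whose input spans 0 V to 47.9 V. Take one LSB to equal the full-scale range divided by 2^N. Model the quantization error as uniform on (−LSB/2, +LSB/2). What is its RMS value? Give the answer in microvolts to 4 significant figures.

422.0 µV

V_FS = 47.9 V.
LSB = 47.9 V ÷ 2^15 = 47.9/32768 V = 1.46179 mV.
V_rms = LSB/√12 = 1.46179 mV / √12 = 422.0 µV.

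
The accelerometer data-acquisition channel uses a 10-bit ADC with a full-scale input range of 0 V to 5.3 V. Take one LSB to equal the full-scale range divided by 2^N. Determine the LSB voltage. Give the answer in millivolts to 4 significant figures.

5.176 mV

Full-scale range = 5.3 V.
There are 2^10 = 1024 steps.
LSB = 5.3 V ÷ 2^10 = 5.3/1024 V = 5.176 mV.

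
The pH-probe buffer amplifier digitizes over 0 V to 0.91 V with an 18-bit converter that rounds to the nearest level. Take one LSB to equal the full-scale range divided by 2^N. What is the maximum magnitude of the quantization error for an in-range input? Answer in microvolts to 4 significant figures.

1.736 µV

Range is 0.91 V.
Step size = 0.91/262144 V = 3.47137 µV.
Worst-case error for round-to-nearest is half an LSB: 1.736 µV.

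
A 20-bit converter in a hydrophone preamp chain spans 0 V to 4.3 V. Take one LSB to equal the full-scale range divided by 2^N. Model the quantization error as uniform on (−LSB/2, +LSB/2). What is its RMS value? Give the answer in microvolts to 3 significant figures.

1.18 µV

V_FS = 4.3 V.
LSB = 4.3 V ÷ 2^20 = 4.3/1048576 V = 4.1008 µV.
RMS of a uniform error over width LSB is LSB/√12 = 1.18 µV.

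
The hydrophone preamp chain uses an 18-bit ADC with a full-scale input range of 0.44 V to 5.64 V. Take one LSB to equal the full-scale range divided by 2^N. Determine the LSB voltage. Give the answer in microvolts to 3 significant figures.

Range = 5.64 − (0.44) = 5.2 V.
2^18 = 262144 levels.
LSB = 5.2 V / 2^18 = 19.8 µV.

19.8 µV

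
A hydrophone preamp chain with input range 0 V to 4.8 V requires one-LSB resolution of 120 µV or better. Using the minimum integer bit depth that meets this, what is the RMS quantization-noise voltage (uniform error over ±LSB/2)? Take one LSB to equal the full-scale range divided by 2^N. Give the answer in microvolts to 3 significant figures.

Full-scale range = 4.8 V.
Required number of levels: 4.8/120 µV = 40000; smallest N with 2^N ≥ that is 16.
LSB = 4.8 V ÷ 2^16 = 4.8/65536 V = 73.242 µV.
V_rms = LSB/√12 = 21.1 µV.

21.1 µV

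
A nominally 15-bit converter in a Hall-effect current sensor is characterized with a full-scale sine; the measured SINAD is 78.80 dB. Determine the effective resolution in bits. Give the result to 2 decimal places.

12.80 bits

ENOB = (78.80 − 1.76)/6.02 = 12.7973 bits.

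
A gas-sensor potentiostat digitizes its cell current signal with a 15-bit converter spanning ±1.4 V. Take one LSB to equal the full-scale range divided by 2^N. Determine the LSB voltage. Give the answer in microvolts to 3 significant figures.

85.4 µV

Span: 1.4 V − (-1.4 V) = 2.8 V.
There are 2^15 = 32768 steps.
LSB = 2.8 V / 2^15 = 85.4 µV.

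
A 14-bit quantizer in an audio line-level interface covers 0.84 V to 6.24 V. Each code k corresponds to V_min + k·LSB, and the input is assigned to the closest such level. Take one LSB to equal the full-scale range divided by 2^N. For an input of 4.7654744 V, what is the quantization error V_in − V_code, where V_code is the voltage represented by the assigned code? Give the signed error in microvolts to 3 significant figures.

Full-scale range = 6.24 V − (0.84 V) = 5.4 V. LSB = 5.4 V / 2^14 ≈ 329.6 µV.
Position in LSBs: (4.7654744 − (0.84)) × 16384/5.4 = 11910.1801; rounding gives k = 11910.
V_code = V_min + k × range/2^14 = 0.84 + 11910 × 5.4/16384 = 4.7654150391 V.
Error = V_in − V_code = 4.7654744 − (4.7654150391) = +59.4 µV.

+59.4 µV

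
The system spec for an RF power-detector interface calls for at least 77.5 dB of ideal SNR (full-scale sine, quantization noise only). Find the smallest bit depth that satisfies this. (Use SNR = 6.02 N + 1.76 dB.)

N ≥ (77.5 − 1.76)/6.02 = 12.581 → N_min = 13.

13 bits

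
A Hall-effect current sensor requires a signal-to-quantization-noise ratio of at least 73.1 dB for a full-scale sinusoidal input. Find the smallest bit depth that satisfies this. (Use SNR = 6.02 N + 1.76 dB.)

6.02 N + 1.76 ≥ 73.1 gives N ≥ 11.850, so the minimum integer is 12.

12 bits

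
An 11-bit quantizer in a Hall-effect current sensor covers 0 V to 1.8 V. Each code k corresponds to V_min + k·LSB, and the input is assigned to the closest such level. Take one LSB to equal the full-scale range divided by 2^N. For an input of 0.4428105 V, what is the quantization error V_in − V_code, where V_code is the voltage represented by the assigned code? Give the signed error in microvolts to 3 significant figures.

−158 µV

Full-scale range = 1.8 V. LSB = 1.8 V / 2^11 ≈ 0.8789 mV.
(0.4428105 − (0)) / LSB = 0.4428105 × 2048/1.8 = 503.8199. Nearest integer: k = 504.
Reconstructed level: 0 + 504 × 1.8/2048 V = 0.4429687500 V.
e = 0.4428105 − (0.4429687500) = −158 µV.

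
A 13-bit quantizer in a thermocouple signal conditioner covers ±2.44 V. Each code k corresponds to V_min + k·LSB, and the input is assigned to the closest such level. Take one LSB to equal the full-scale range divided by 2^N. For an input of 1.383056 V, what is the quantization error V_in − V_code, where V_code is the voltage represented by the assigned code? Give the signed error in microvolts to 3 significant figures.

Full-scale range = 2.44 V − (-2.44 V) = 4.88 V. LSB = 4.88 V / 2^13 ≈ 0.5957 mV.
Position in LSBs: (1.383056 − (-2.44)) × 8192/4.88 = 6417.7202; rounding gives k = 6418.
V_code = V_min + k × range/2^13 = -2.44 + 6418 × 4.88/8192 = 1.383222656 V.
Error = V_in − V_code = 1.383056 − (1.383222656) = −167 µV.

−167 µV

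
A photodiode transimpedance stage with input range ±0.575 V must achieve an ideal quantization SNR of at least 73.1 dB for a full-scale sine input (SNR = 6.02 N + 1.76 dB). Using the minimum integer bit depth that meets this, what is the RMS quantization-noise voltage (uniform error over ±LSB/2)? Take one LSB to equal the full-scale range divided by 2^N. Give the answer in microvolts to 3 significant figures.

81.0 µV

Span: 0.575 V − (-0.575 V) = 1.15 V.
Required N = ⌈(73.1 − 1.76)/6.02⌉ = ⌈11.850⌉ = 12.
LSB = 1.15 V / 2^12 = 280.76 µV.
RMS noise = LSB/√12 = 81.0 µV.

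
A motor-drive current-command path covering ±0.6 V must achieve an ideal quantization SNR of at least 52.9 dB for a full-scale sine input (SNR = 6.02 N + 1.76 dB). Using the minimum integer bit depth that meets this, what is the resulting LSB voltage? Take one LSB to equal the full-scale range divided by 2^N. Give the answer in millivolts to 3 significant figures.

The full-scale span is 0.6 − (-0.6) = 1.2 V.
N ≥ (52.9 − 1.76)/6.02 = 8.495 → N_min = 9.
LSB = 1.2 V ÷ 2^9 = 1.2/512 V = 2.34 mV.

2.34 mV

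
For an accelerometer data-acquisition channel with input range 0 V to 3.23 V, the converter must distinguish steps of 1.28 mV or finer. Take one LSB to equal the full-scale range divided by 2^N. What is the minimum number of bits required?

Range is 3.23 V.
3.23 V / 1.28 mV = 2523. Since 2^11 = 2048 and 2^12 = 4096, N = 12.

12 bits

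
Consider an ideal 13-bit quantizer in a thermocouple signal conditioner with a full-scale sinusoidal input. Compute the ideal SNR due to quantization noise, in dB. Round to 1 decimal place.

6.02(13) + 1.76 = 78.26 + 1.76 = 80.02 dB.

80.0 dB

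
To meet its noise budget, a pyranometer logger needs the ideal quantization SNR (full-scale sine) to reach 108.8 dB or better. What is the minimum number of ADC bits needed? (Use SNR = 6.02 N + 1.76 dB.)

18 bits

Solving 6.02 N ≥ 108.8 − 1.76: N ≥ 17.781. Round up → N = 18.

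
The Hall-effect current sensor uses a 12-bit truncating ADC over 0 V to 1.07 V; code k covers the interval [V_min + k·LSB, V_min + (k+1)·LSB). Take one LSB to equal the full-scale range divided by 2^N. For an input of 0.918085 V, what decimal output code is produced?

Range is 1.07 V. LSB = 1.07 V / 2^12 ≈ 261.2 µV.
V_in − V_min = 0.918085 − (0) = 0.918085 V.
Divide by LSB: 0.918085 × 4096/1.07 = 3514.4637.
Truncating gives code 3514.

3514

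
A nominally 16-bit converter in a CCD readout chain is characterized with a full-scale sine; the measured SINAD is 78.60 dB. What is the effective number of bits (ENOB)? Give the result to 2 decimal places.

12.76 bits

ENOB = (78.60 − 1.76)/6.02 = 12.7641 bits.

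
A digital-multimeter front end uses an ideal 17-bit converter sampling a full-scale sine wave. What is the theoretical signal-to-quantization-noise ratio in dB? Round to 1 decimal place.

104.1 dB

SNR = 6.02·17 + 1.76 = 104.10 dB.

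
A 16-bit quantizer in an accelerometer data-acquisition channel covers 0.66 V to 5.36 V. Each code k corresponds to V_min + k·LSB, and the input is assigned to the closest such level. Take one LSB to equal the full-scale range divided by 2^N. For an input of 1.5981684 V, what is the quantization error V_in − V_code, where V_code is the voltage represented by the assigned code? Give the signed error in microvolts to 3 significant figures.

Range = 5.36 − (0.66) = 4.7 V. LSB = 4.7 V / 2^16 ≈ 71.72 µV.
(1.5981684 − (0.66)) / LSB = 0.9381684 × 65536/4.7 = 13081.6605. Nearest integer: k = 13082.
Reconstructed level: 0.66 + 13082 × 4.7/65536 V = 1.5981927490 V.
Error = V_in − V_code = 1.5981684 − (1.5981927490) = −24.3 µV.

−24.3 µV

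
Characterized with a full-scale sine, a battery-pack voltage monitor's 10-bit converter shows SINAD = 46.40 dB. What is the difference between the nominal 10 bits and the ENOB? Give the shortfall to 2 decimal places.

2.58 bits

N_eff = (46.40 − 1.76)/6.02 = 7.4153 bits.
10 − 7.4153 = 2.58 bits below nominal.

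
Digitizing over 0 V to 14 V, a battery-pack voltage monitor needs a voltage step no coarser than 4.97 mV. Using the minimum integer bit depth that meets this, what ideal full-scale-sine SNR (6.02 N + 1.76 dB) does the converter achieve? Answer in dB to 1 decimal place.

74.0 dB

V_FS = 14 V.
Levels needed ≥ 14/4.97 mV = 2817. 2^12 = 4096 suffices, so N_min = 12.
SNR = 6.02 × 12 + 1.76 = 74.00 dB.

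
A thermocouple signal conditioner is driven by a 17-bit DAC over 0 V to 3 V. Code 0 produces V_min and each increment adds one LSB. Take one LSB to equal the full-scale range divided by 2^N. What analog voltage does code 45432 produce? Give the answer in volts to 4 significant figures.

1.040 V

Full-scale range = 3 V. LSB = 3 V / 2^17.
V_out = 0 + 45432 × (3/131072) V
      = 0 + 1.03986 = 1.03986 V.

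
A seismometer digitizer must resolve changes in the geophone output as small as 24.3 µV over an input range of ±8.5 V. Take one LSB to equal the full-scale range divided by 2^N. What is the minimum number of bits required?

20 bits

The full-scale span is 8.5 − (-8.5) = 17 V.
Levels needed ≥ 17/24.3 µV = 699600. 2^20 = 1048576 suffices, so N_min = 20.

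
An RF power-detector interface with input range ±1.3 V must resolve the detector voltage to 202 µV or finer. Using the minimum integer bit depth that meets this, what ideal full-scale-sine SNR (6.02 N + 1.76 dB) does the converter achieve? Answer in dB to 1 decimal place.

The full-scale span is 1.3 − (-1.3) = 2.6 V.
Need 2^N ≥ 2.6 V / 202 µV = 12870 → N_min = 14.
SNR = 6.02 × 14 + 1.76 = 86.04 dB.

86.0 dB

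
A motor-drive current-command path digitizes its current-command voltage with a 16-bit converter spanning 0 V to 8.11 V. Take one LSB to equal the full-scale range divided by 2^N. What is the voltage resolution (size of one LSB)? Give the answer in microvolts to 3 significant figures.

V_FS = 8.11 V.
2^16 = 65536 levels.
Step size = 8.11/65536 V = 124 µV.

124 µV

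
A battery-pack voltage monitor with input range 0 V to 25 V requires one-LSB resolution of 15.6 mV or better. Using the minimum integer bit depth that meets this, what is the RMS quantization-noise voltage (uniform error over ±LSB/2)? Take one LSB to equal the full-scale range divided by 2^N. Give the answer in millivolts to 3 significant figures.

3.52 mV

Span = 25 V.
25 V / 15.6 mV = 1603. Since 2^10 = 1024 and 2^11 = 2048, N = 11.
One LSB is 25 V / 2048 = 12.207 mV.
V_rms = LSB/√12 = 3.52 mV.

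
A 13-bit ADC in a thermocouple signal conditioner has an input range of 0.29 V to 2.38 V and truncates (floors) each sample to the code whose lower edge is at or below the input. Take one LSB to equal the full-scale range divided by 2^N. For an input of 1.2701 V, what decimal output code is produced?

3841

Full-scale range = 2.38 V − (0.29 V) = 2.09 V. LSB = 2.09 V / 2^13 ≈ 255.1 µV.
V_in − V_min = 1.2701 − (0.29) = 0.9801 V.
Divide by LSB: 0.9801 × 8192/2.09 = 3841.6168.
Truncating gives code 3841.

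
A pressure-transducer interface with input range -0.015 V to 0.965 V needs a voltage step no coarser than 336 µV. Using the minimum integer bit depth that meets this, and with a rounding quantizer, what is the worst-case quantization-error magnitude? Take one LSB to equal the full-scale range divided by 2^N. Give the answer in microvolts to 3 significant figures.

Span: 0.965 V − (-0.015 V) = 0.98 V.
Required number of levels: 0.98/336 µV = 2916.7; smallest N with 2^N ≥ that is 12.
LSB = 0.98 V ÷ 2^12 = 0.98/4096 V = 239.26 µV.
Half an LSB is 120 µV.

120 µV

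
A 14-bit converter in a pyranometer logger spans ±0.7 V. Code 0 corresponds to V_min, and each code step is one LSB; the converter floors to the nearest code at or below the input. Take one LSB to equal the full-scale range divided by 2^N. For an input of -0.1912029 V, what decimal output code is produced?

5954

The full-scale span is 0.7 − (-0.7) = 1.4 V. LSB = 1.4 V / 2^14 ≈ 85.45 µV.
V_in − V_min = -0.1912029 − (-0.7) = 0.5087971 V.
Divide by LSB: 0.5087971 × 16384/1.4 = 5954.3798.
Truncating gives code 5954.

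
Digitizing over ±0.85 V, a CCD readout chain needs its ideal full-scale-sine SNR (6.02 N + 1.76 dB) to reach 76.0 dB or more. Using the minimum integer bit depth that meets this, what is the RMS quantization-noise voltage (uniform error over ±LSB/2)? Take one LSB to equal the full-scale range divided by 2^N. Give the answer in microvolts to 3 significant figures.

Range = 0.85 − (-0.85) = 1.7 V.
Required N = ⌈(76.0 − 1.76)/6.02⌉ = ⌈12.332⌉ = 13.
LSB = 1.7 V / 2^13 = 207.52 µV.
RMS noise = LSB/√12 = 59.9 µV.

59.9 µV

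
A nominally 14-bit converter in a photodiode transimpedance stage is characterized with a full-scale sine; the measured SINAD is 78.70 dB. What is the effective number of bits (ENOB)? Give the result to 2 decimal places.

ENOB = (SINAD − 1.76) / 6.02 = (78.70 − 1.76) / 6.02 = 76.94 / 6.02 = 12.7807.

12.78 bits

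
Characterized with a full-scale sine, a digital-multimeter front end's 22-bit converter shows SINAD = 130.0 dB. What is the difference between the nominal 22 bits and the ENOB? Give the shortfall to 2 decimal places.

Effective bits = (130.0 − 1.76)/6.02 = 21.3023.
Lost resolution: 22 − 21.3023 = 0.6977 bits.

0.70 bits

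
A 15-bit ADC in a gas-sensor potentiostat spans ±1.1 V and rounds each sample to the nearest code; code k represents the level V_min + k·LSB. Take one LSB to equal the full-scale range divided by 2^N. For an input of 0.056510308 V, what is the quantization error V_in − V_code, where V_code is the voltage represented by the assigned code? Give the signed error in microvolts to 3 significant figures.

−20.5 µV

Span: 1.1 V − (-1.1 V) = 2.2 V. LSB = 2.2 V / 2^15 ≈ 67.14 µV.
(0.056510308 − (-1.1)) / LSB = 1.156510308 × 32768/2.2 = 17225.6954. Nearest integer: k = 17226.
V_code = -1.1 + (17226/32768) × 2.2 = 0.056530761719 V.
V_in − V_code = 0.056510308 − (0.056530761719) = −20.5 µV.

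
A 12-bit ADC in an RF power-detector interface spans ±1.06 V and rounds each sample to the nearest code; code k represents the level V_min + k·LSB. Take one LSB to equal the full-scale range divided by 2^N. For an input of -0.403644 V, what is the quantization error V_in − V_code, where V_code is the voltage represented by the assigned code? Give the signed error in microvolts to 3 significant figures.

The full-scale span is 1.06 − (-1.06) = 2.12 V. LSB = 2.12 V / 2^12 ≈ 0.5176 mV.
(-0.403644 − (-1.06)) / LSB = 0.656356 × 4096/2.12 = 1268.1293. Nearest integer: k = 1268.
V_code = -1.06 + (1268/4096) × 2.12 = -0.4037109375 V.
Error = V_in − V_code = -0.403644 − (-0.4037109375) = +66.9 µV.

+66.9 µV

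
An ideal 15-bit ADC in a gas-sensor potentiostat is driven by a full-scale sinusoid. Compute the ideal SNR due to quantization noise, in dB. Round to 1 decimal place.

Ideal quantization SNR: 6.02 × 15 + 1.76 dB = 92.1 dB.

92.1 dB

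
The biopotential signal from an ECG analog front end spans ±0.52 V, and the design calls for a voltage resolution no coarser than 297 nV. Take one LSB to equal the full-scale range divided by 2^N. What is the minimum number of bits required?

Range = 0.52 − (-0.52) = 1.04 V.
Levels needed ≥ 1.04/297 nV = 3.502e6. 2^22 = 4194304 suffices, so N_min = 22.

22 bits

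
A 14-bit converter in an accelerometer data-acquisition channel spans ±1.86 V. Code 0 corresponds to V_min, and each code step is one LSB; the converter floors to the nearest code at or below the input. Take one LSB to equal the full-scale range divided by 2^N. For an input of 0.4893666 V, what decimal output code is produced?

Span: 1.86 V − (-1.86 V) = 3.72 V. LSB = 3.72 V / 2^14 ≈ 227.1 µV.
(V_in − V_min) × 2^14/range = (0.4893666 − (-1.86)) × 16384/3.72 = 10347.318.
Floor → code = 10347.

10347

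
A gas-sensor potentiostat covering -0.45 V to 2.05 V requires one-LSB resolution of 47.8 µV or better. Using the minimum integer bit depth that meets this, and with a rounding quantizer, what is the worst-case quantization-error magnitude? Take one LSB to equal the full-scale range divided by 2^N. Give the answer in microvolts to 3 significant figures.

19.1 µV

The full-scale span is 2.05 − (-0.45) = 2.5 V.
2.5 V / 47.8 µV = 52300. Since 2^15 = 32768 and 2^16 = 65536, N = 16.
LSB = 2.5 V / 2^16 = 38.147 µV.
Half an LSB is 19.1 µV.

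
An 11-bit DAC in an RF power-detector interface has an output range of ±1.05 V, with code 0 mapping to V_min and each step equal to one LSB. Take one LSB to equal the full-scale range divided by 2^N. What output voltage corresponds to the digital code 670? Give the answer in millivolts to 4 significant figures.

-363.0 mV

Range = 1.05 − (-1.05) = 2.1 V. LSB = 2.1 V / 2^11.
V_out = V_min + code × LSB = -1.05 V + 670 × 2.1 V / 2048
      = -1.05 V + 0.687012 V = -0.362988 V.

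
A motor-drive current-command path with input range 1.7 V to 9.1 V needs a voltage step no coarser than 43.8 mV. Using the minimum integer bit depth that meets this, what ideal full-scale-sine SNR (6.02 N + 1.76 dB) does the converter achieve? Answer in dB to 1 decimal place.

The full-scale span is 9.1 − (1.7) = 7.4 V.
Required number of levels: 7.4/43.8 mV = 168.95; smallest N with 2^N ≥ that is 8.
SNR = 6.02 × 8 + 1.76 = 49.92 dB.

49.9 dB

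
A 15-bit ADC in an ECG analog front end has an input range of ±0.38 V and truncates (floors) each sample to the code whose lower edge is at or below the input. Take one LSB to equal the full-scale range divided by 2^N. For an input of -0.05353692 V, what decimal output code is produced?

14075

The full-scale span is 0.38 − (-0.38) = 0.76 V. LSB = 0.76 V / 2^15 ≈ 23.19 µV.
(V_in − V_min) × 2^15/range = (-0.05353692 − (-0.38)) × 32768/0.76 = 14075.713.
Floor → code = 14075.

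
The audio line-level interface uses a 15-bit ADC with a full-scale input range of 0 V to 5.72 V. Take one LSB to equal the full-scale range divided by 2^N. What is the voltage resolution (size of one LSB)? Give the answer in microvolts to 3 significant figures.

175 µV

Range is 5.72 V.
There are 2^15 = 32768 steps.
LSB = 5.72 V ÷ 2^15 = 5.72/32768 V = 175 µV.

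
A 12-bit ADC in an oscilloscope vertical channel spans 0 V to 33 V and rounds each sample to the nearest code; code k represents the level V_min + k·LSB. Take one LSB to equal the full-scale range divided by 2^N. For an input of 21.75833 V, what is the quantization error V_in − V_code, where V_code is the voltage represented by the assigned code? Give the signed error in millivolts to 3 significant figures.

Full-scale range = 33 V. LSB = 33 V / 2^12 ≈ 8.057 mV.
(V_in − V_min)/LSB = (21.75833 − (0)) × 4096/33 = 2700.6703 → nearest code k = 2701.
Reconstructed level: 0 + 2701 × 33/4096 V = 21.76098633 V.
Error = V_in − V_code = 21.75833 − (21.76098633) = −2.66 mV.

−2.66 mV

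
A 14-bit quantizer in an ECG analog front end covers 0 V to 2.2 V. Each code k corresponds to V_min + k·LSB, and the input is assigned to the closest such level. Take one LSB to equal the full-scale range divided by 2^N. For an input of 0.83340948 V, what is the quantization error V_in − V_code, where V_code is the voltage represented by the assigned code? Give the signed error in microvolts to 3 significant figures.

−50.0 µV

Span = 2.2 V. LSB = 2.2 V / 2^14 ≈ 134.3 µV.
(0.83340948 − (0)) / LSB = 0.83340948 × 16384/2.2 = 6206.6277. Nearest integer: k = 6207.
V_code = V_min + k × range/2^14 = 0 + 6207 × 2.2/16384 = 0.83345947266 V.
Error = V_in − V_code = 0.83340948 − (0.83345947266) = −50.0 µV.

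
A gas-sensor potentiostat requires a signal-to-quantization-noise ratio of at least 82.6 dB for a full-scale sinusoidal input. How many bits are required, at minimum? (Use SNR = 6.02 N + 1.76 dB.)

14 bits

N ≥ (82.6 − 1.76)/6.02 = 13.429 → N_min = 14.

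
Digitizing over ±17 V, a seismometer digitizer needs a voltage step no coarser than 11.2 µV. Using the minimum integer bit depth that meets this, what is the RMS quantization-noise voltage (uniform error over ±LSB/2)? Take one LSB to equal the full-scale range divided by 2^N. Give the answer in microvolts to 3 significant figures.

Range = 17 − (-17) = 34 V.
Required number of levels: 34/11.2 µV = 3.0357e6; smallest N with 2^N ≥ that is 22.
One LSB is 34 V / 4194304 = 8.1062 µV.
RMS noise = LSB/√12 = 2.34 µV.

2.34 µV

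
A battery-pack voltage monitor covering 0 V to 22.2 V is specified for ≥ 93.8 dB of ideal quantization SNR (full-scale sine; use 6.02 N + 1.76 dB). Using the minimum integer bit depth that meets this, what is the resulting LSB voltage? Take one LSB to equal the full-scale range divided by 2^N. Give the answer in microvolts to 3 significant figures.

V_FS = 22.2 V.
N ≥ (93.8 − 1.76)/6.02 = 15.289 → N_min = 16.
Step size = 22.2/65536 V = 339 µV.

339 µV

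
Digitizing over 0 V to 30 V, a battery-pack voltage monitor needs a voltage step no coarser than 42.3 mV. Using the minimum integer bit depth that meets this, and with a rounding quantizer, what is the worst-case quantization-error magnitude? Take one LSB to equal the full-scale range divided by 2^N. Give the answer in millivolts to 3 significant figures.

14.6 mV

V_FS = 30 V.
Required number of levels: 30/42.3 mV = 709.22; smallest N with 2^N ≥ that is 10.
One LSB is 30 V / 1024 = 29.297 mV.
Half an LSB is 14.6 mV.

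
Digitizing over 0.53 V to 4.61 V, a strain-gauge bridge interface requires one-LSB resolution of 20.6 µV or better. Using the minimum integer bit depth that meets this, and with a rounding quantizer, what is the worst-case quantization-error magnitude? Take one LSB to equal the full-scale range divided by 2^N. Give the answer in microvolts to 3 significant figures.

The full-scale span is 4.61 − (0.53) = 4.08 V.
4.08 V / 20.6 µV = 198100. Since 2^17 = 131072 and 2^18 = 262144, N = 18.
Step size = 4.08/262144 V = 15.564 µV.
Half an LSB is 7.78 µV.

7.78 µV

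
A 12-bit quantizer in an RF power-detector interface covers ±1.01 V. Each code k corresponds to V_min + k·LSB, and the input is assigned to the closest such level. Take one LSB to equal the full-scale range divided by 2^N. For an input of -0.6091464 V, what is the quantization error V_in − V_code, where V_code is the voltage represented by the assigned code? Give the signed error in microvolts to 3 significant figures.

Span: 1.01 V − (-1.01 V) = 2.02 V. LSB = 2.02 V / 2^12 ≈ 493.2 µV.
Position in LSBs: (-0.6091464 − (-1.01)) × 4096/2.02 = 812.8200; rounding gives k = 813.
V_code = V_min + k × range/2^12 = -1.01 + 813 × 2.02/4096 = -0.6090576172 V.
V_in − V_code = -0.6091464 − (-0.6090576172) = −88.8 µV.

−88.8 µV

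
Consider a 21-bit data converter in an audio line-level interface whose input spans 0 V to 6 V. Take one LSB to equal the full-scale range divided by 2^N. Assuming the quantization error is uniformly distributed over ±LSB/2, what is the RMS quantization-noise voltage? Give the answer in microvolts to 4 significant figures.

V_FS = 6 V.
One LSB is 6 V / 2097152 = 2.86102 µV.
RMS of a uniform error over width LSB is LSB/√12 = 0.8259 µV.

0.8259 µV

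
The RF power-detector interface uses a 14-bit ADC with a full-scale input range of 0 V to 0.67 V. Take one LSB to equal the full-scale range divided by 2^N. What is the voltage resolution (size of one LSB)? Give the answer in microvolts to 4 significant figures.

V_FS = 0.67 V.
2^14 = 16384 levels.
One LSB is 0.67 V / 16384 = 40.89 µV.

40.89 µV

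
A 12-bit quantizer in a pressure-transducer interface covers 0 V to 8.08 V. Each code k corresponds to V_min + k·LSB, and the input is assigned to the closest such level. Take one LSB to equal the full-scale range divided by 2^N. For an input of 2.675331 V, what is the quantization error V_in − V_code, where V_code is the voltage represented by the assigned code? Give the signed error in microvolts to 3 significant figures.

+409 µV

Full-scale range = 8.08 V. LSB = 8.08 V / 2^12 ≈ 1.973 mV.
(2.675331 − (0)) / LSB = 2.675331 × 4096/8.08 = 1356.2074. Nearest integer: k = 1356.
V_code = 0 + (1356/4096) × 8.08 = 2.674921875 V.
Error = V_in − V_code = 2.675331 − (2.674921875) = +409 µV.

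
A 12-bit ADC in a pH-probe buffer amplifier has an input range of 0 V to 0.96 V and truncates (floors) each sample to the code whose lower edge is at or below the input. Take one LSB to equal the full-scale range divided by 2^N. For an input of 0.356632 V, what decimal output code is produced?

1521

Full-scale range = 0.96 V. LSB = 0.96 V / 2^12 ≈ 234.4 µV.
(V_in − V_min) × 2^12/range = (0.356632 − (0)) × 4096/0.96 = 1521.630.
Floor → code = 1521.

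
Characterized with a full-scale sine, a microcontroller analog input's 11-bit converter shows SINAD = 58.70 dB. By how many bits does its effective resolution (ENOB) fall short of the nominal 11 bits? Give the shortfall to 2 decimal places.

Effective bits = (58.70 − 1.76)/6.02 = 9.4585.
Shortfall = 11 − 9.4585 = 1.5415 bits.

1.54 bits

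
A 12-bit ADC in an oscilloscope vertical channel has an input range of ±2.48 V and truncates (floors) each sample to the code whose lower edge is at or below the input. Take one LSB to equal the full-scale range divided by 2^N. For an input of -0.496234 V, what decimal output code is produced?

Range = 2.48 − (-2.48) = 4.96 V. LSB = 4.96 V / 2^12 ≈ 1.211 mV.
V_in − V_min = -0.496234 − (-2.48) = 1.983766 V.
Divide by LSB: 1.983766 × 4096/4.96 = 1638.2068.
Truncating gives code 1638.

1638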